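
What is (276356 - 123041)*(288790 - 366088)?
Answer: -11850942870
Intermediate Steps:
(276356 - 123041)*(288790 - 366088) = 153315*(-77298) = -11850942870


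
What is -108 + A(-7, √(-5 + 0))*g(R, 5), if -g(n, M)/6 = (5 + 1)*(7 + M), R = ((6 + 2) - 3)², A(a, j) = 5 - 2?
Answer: -1404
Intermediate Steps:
A(a, j) = 3
R = 25 (R = (8 - 3)² = 5² = 25)
g(n, M) = -252 - 36*M (g(n, M) = -6*(5 + 1)*(7 + M) = -36*(7 + M) = -6*(42 + 6*M) = -252 - 36*M)
-108 + A(-7, √(-5 + 0))*g(R, 5) = -108 + 3*(-252 - 36*5) = -108 + 3*(-252 - 180) = -108 + 3*(-432) = -108 - 1296 = -1404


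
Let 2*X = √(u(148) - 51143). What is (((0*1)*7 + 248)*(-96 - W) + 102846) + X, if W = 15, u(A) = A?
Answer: 75318 + I*√50995/2 ≈ 75318.0 + 112.91*I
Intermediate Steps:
X = I*√50995/2 (X = √(148 - 51143)/2 = √(-50995)/2 = (I*√50995)/2 = I*√50995/2 ≈ 112.91*I)
(((0*1)*7 + 248)*(-96 - W) + 102846) + X = (((0*1)*7 + 248)*(-96 - 1*15) + 102846) + I*√50995/2 = ((0*7 + 248)*(-96 - 15) + 102846) + I*√50995/2 = ((0 + 248)*(-111) + 102846) + I*√50995/2 = (248*(-111) + 102846) + I*√50995/2 = (-27528 + 102846) + I*√50995/2 = 75318 + I*√50995/2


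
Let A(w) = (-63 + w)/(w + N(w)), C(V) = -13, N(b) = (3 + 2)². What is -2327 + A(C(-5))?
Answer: -7000/3 ≈ -2333.3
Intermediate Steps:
N(b) = 25 (N(b) = 5² = 25)
A(w) = (-63 + w)/(25 + w) (A(w) = (-63 + w)/(w + 25) = (-63 + w)/(25 + w))
-2327 + A(C(-5)) = -2327 + (-63 - 13)/(25 - 13) = -2327 - 76/12 = -2327 + (1/12)*(-76) = -2327 - 19/3 = -7000/3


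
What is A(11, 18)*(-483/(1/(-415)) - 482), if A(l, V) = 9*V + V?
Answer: 35993340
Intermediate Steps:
A(l, V) = 10*V
A(11, 18)*(-483/(1/(-415)) - 482) = (10*18)*(-483/(1/(-415)) - 482) = 180*(-483/(-1/415) - 482) = 180*(-483*(-415) - 482) = 180*(200445 - 482) = 180*199963 = 35993340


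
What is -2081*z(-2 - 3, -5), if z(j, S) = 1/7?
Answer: -2081/7 ≈ -297.29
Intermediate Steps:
z(j, S) = 1/7
-2081*z(-2 - 3, -5) = -2081*1/7 = -2081/7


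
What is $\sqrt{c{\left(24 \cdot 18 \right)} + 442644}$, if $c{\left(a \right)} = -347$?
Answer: $\sqrt{442297} \approx 665.05$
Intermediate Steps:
$\sqrt{c{\left(24 \cdot 18 \right)} + 442644} = \sqrt{-347 + 442644} = \sqrt{442297}$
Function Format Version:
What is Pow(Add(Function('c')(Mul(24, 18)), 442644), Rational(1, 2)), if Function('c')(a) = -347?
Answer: Pow(442297, Rational(1, 2)) ≈ 665.05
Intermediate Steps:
Pow(Add(Function('c')(Mul(24, 18)), 442644), Rational(1, 2)) = Pow(Add(-347, 442644), Rational(1, 2)) = Pow(442297, Rational(1, 2))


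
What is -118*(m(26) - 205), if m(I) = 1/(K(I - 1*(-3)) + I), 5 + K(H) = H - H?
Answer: 507872/21 ≈ 24184.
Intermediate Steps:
K(H) = -5 (K(H) = -5 + (H - H) = -5 + 0 = -5)
m(I) = 1/(-5 + I)
-118*(m(26) - 205) = -118*(1/(-5 + 26) - 205) = -118*(1/21 - 205) = -118*(-4304/21) = 507872/21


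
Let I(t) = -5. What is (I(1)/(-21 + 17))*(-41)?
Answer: -205/4 ≈ -51.250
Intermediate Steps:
(I(1)/(-21 + 17))*(-41) = -5/(-21 + 17)*(-41) = -5/(-4)*(-41) = -5*(-¼)*(-41) = (5/4)*(-41) = -205/4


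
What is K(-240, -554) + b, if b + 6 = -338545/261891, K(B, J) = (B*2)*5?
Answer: -630448291/261891 ≈ -2407.3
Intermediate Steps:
K(B, J) = 10*B (K(B, J) = (2*B)*5 = 10*B)
b = -1909891/261891 (b = -6 - 338545/261891 = -1909891/261891 ≈ -7.2927)
K(-240, -554) + b = 10*(-240) - 1909891/261891 = -2400 - 1909891/261891 = -630448291/261891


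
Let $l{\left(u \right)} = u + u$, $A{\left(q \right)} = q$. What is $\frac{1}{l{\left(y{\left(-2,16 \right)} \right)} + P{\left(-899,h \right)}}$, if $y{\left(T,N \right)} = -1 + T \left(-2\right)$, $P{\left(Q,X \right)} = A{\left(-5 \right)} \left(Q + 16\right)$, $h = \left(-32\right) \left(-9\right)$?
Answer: $\frac{1}{4421} \approx 0.00022619$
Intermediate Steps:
$h = 288$
$P{\left(Q,X \right)} = -80 - 5 Q$ ($P{\left(Q,X \right)} = - 5 \left(Q + 16\right) = - 5 \left(16 + Q\right) = -80 - 5 Q$)
$y{\left(T,N \right)} = -1 - 2 T$
$l{\left(u \right)} = 2 u$
$\frac{1}{l{\left(y{\left(-2,16 \right)} \right)} + P{\left(-899,h \right)}} = \frac{1}{2 \left(-1 - -4\right) - -4415} = \frac{1}{2 \left(-1 + 4\right) + \left(-80 + 4495\right)} = \frac{1}{2 \cdot 3 + 4415} = \frac{1}{6 + 4415} = \frac{1}{4421}$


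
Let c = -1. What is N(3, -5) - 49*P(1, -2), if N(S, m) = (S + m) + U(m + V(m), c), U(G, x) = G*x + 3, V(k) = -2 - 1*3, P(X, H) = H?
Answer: 109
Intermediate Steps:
V(k) = -5 (V(k) = -2 - 3 = -5)
U(G, x) = 3 + G*x
N(S, m) = 8 + S (N(S, m) = (S + m) + (3 + (m - 5)*(-1)) = (S + m) + (3 + (-5 + m)*(-1)) = (S + m) + (3 + (5 - m)) = (S + m) + (8 - m) = 8 + S)
N(3, -5) - 49*P(1, -2) = (8 + 3) - 49*(-2) = 11 + 98 = 109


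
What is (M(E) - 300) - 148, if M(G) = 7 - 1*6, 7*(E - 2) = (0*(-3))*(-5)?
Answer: -447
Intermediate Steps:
E = 2 (E = 2 + ((0*(-3))*(-5))/7 = 2 + (0*(-5))/7 = 2 + (⅐)*0 = 2 + 0 = 2)
M(G) = 1 (M(G) = 7 - 6 = 1)
(M(E) - 300) - 148 = (1 - 300) - 148 = -299 - 148 = -447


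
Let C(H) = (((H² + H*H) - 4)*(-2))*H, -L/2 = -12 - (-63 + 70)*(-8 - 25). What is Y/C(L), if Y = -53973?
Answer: -17991/112035728 ≈ -0.00016058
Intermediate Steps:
L = -438 (L = -2*(-12 - (-63 + 70)*(-8 - 25)) = -2*(-12 - 7*(-33)) = -2*(-12 - 1*(-231)) = -2*(-12 + 231) = -2*219 = -438)
C(H) = H*(8 - 4*H²) (C(H) = (((H² + H²) - 4)*(-2))*H = ((2*H² - 4)*(-2))*H = ((-4 + 2*H²)*(-2))*H = (8 - 4*H²)*H = H*(8 - 4*H²))
Y/C(L) = -53973*(-1/(1752*(2 - 1*(-438)²))) = -53973*(-1/(1752*(2 - 1*191844))) = -53973*(-1/(1752*(2 - 191844))) = -53973/(4*(-438)*(-191842)) = -53973/336107184 = -53973*1/336107184 = -17991/112035728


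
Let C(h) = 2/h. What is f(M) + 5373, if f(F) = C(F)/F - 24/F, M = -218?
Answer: 127675843/23762 ≈ 5373.1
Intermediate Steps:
f(F) = -24/F + 2/F² (f(F) = (2/F)/F - 24/F = 2/F² - 24/F = -24/F + 2/F²)
f(M) + 5373 = 2*(1 - 12*(-218))/(-218)² + 5373 = 2*(1/47524)*(1 + 2616) + 5373 = 2*(1/47524)*2617 + 5373 = 2617/23762 + 5373 = 127675843/23762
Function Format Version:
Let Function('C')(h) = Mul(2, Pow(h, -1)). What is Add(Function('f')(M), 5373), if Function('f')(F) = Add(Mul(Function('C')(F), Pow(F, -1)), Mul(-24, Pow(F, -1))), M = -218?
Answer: Rational(127675843, 23762) ≈ 5373.1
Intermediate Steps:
Function('f')(F) = Add(Mul(-24, Pow(F, -1)), Mul(2, Pow(F, -2))) (Function('f')(F) = Add(Mul(Mul(2, Pow(F, -1)), Pow(F, -1)), Mul(-24, Pow(F, -1))) = Add(Mul(2, Pow(F, -2)), Mul(-24, Pow(F, -1))) = Add(Mul(-24, Pow(F, -1)), Mul(2, Pow(F, -2))))
Add(Function('f')(M), 5373) = Add(Mul(2, Pow(-218, -2), Add(1, Mul(-12, -218))), 5373) = Add(Mul(2, Rational(1, 47524), Add(1, 2616)), 5373) = Add(Mul(2, Rational(1, 47524), 2617), 5373) = Add(Rational(2617, 23762), 5373) = Rational(127675843, 23762)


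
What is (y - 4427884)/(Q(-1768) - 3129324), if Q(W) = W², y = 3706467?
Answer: 721417/3500 ≈ 206.12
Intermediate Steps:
(y - 4427884)/(Q(-1768) - 3129324) = (3706467 - 4427884)/((-1768)² - 3129324) = -721417/(3125824 - 3129324) = -721417/(-3500) = -721417*(-1/3500) = 721417/3500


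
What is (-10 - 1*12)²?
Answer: 484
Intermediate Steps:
(-10 - 1*12)² = (-10 - 12)² = (-22)² = 484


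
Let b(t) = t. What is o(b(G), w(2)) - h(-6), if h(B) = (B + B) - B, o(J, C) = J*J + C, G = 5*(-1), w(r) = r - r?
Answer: 31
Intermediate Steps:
w(r) = 0
G = -5
o(J, C) = C + J**2 (o(J, C) = J**2 + C = C + J**2)
h(B) = B (h(B) = 2*B - B = B)
o(b(G), w(2)) - h(-6) = (0 + (-5)**2) - 1*(-6) = (0 + 25) + 6 = 25 + 6 = 31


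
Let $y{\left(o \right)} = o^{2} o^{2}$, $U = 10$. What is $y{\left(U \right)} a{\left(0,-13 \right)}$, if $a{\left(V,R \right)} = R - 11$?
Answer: $-240000$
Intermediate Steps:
$a{\left(V,R \right)} = -11 + R$
$y{\left(o \right)} = o^{4}$
$y{\left(U \right)} a{\left(0,-13 \right)} = 10^{4} \left(-11 - 13\right) = 10000 \left(-24\right) = -240000$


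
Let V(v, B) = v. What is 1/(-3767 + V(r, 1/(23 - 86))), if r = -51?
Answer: -1/3818 ≈ -0.00026192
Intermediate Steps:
1/(-3767 + V(r, 1/(23 - 86))) = 1/(-3767 - 51) = 1/(-3818) = -1/3818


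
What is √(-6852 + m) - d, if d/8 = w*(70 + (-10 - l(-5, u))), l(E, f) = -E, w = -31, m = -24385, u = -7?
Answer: 13640 + I*√31237 ≈ 13640.0 + 176.74*I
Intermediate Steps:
d = -13640 (d = 8*(-31*(70 + (-10 - (-1)*(-5)))) = 8*(-31*(70 + (-10 - 1*5))) = 8*(-31*(70 + (-10 - 5))) = 8*(-31*(70 - 15)) = 8*(-31*55) = 8*(-1705) = -13640)
√(-6852 + m) - d = √(-6852 - 24385) - 1*(-13640) = √(-31237) + 13640 = I*√31237 + 13640 = 13640 + I*√31237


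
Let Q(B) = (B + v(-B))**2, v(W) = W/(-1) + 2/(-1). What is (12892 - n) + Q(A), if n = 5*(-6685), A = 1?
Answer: 46317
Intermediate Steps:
v(W) = -2 - W (v(W) = W*(-1) + 2*(-1) = -W - 2 = -2 - W)
n = -33425
Q(B) = (-2 + 2*B)**2 (Q(B) = (B + (-2 - (-1)*B))**2 = (B + (-2 + B))**2 = (-2 + 2*B)**2)
(12892 - n) + Q(A) = (12892 - 1*(-33425)) + 4*(-1 + 1)**2 = (12892 + 33425) + 4*0**2 = 46317 + 4*0 = 46317 + 0 = 46317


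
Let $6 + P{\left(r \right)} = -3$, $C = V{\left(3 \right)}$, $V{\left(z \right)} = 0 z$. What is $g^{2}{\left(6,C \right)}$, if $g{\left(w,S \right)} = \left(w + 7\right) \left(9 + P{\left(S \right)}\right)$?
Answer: $0$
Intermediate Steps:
$V{\left(z \right)} = 0$
$C = 0$
$P{\left(r \right)} = -9$ ($P{\left(r \right)} = -6 - 3 = -9$)
$g{\left(w,S \right)} = 0$ ($g{\left(w,S \right)} = \left(w + 7\right) \left(9 - 9\right) = \left(7 + w\right) 0 = 0$)
$g^{2}{\left(6,C \right)} = 0^{2} = 0$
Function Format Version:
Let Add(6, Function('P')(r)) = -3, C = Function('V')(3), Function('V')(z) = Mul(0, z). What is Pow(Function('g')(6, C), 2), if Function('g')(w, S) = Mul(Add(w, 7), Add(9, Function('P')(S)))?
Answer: 0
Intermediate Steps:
Function('V')(z) = 0
C = 0
Function('P')(r) = -9 (Function('P')(r) = Add(-6, -3) = -9)
Function('g')(w, S) = 0 (Function('g')(w, S) = Mul(Add(w, 7), Add(9, -9)) = Mul(Add(7, w), 0) = 0)
Pow(Function('g')(6, C), 2) = Pow(0, 2) = 0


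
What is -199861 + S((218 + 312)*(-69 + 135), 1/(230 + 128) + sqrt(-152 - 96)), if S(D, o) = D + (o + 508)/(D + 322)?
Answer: -2083785022331/12638116 + I*sqrt(62)/17651 ≈ -1.6488e+5 + 0.00044609*I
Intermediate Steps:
S(D, o) = D + (508 + o)/(322 + D)
-199861 + S((218 + 312)*(-69 + 135), 1/(230 + 128) + sqrt(-152 - 96)) = -199861 + (508 + (1/(230 + 128) + sqrt(-152 - 96)) + ((218 + 312)*(-69 + 135))**2 + 322*((218 + 312)*(-69 + 135)))/(322 + (218 + 312)*(-69 + 135)) = -199861 + (508 + (1/358 + sqrt(-248)) + (530*66)**2 + 322*(530*66))/(322 + 530*66) = -199861 + (508 + (1/358 + 2*I*sqrt(62)) + 34980**2 + 322*34980)/(322 + 34980) = -199861 + (508 + (1/358 + 2*I*sqrt(62)) + 1223600400 + 11263560)/35302 = -199861 + (442081479545/358 + 2*I*sqrt(62))/35302 = -199861 + (442081479545/12638116 + I*sqrt(62)/17651) = -2083785022331/12638116 + I*sqrt(62)/17651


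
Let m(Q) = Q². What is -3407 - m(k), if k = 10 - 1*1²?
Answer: -3488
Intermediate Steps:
k = 9 (k = 10 - 1*1 = 10 - 1 = 9)
-3407 - m(k) = -3407 - 1*9² = -3407 - 1*81 = -3407 - 81 = -3488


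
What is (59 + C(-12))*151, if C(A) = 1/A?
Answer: 106757/12 ≈ 8896.4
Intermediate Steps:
(59 + C(-12))*151 = (59 + 1/(-12))*151 = (59 - 1/12)*151 = (707/12)*151 = 106757/12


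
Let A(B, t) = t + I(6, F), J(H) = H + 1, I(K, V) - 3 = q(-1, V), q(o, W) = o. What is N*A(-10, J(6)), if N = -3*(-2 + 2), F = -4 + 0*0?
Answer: 0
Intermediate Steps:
F = -4 (F = -4 + 0 = -4)
I(K, V) = 2 (I(K, V) = 3 - 1 = 2)
J(H) = 1 + H
N = 0 (N = -3*0 = 0)
A(B, t) = 2 + t (A(B, t) = t + 2 = 2 + t)
N*A(-10, J(6)) = 0*(2 + (1 + 6)) = 0*(2 + 7) = 0*9 = 0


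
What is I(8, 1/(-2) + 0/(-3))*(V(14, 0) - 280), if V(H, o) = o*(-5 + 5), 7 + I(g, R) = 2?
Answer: 1400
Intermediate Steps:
I(g, R) = -5 (I(g, R) = -7 + 2 = -5)
V(H, o) = 0 (V(H, o) = o*0 = 0)
I(8, 1/(-2) + 0/(-3))*(V(14, 0) - 280) = -5*(0 - 280) = -5*(-280) = 1400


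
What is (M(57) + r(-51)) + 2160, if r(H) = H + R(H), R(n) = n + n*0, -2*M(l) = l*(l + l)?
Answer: -1191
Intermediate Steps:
M(l) = -l**2 (M(l) = -l*(l + l)/2 = -l*2*l/2 = -l**2)
R(n) = n (R(n) = n + 0 = n)
r(H) = 2*H (r(H) = H + H = 2*H)
(M(57) + r(-51)) + 2160 = (-1*57**2 + 2*(-51)) + 2160 = (-1*3249 - 102) + 2160 = (-3249 - 102) + 2160 = -3351 + 2160 = -1191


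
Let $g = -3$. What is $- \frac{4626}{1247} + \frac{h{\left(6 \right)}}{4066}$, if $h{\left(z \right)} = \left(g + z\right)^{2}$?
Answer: $- \frac{18798093}{5070302} \approx -3.7075$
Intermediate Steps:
$h{\left(z \right)} = \left(-3 + z\right)^{2}$
$- \frac{4626}{1247} + \frac{h{\left(6 \right)}}{4066} = - \frac{4626}{1247} + \frac{\left(-3 + 6\right)^{2}}{4066} = \left(-4626\right) \frac{1}{1247} + 3^{2} \cdot \frac{1}{4066} = - \frac{4626}{1247} + 9 \cdot \frac{1}{4066} = - \frac{4626}{1247} + \frac{9}{4066} = - \frac{18798093}{5070302}$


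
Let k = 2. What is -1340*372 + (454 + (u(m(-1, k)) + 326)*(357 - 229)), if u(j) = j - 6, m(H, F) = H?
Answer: -457194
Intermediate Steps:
u(j) = -6 + j
-1340*372 + (454 + (u(m(-1, k)) + 326)*(357 - 229)) = -1340*372 + (454 + ((-6 - 1) + 326)*(357 - 229)) = -498480 + (454 + (-7 + 326)*128) = -498480 + (454 + 319*128) = -498480 + (454 + 40832) = -498480 + 41286 = -457194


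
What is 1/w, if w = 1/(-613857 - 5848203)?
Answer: -6462060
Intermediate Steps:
w = -1/6462060 (w = 1/(-6462060) = -1/6462060 ≈ -1.5475e-7)
1/w = 1/(-1/6462060) = -6462060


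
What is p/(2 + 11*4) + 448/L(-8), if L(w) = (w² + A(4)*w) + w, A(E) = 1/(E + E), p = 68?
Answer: 12174/1265 ≈ 9.6237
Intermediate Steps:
A(E) = 1/(2*E)
L(w) = w² + 9*w/8 (L(w) = (w² + ((½)/4)*w) + w = (w² + ((½)*(¼))*w) + w = (w² + w/8) + w = w² + 9*w/8)
p/(2 + 11*4) + 448/L(-8) = 68/(2 + 11*4) + 448/(((⅛)*(-8)*(9 + 8*(-8)))) = 68/(2 + 44) + 448/(((⅛)*(-8)*(9 - 64))) = 68/46 + 448/(((⅛)*(-8)*(-55))) = 68*(1/46) + 448/55 = 34/23 + 448*(1/55) = 34/23 + 448/55 = 12174/1265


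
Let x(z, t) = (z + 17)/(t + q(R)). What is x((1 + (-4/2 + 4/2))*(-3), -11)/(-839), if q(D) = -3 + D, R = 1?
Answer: 14/10907 ≈ 0.0012836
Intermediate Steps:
x(z, t) = (17 + z)/(-2 + t) (x(z, t) = (z + 17)/(t + (-3 + 1)) = (17 + z)/(t - 2) = (17 + z)/(-2 + t))
x((1 + (-4/2 + 4/2))*(-3), -11)/(-839) = ((17 + (1 + (-4/2 + 4/2))*(-3))/(-2 - 11))/(-839) = ((17 + (1 + (-4*½ + 4*(½)))*(-3))/(-13))*(-1/839) = -(17 + (1 + (-2 + 2))*(-3))/13*(-1/839) = -(17 + (1 + 0)*(-3))/13*(-1/839) = -(17 + 1*(-3))/13*(-1/839) = -(17 - 3)/13*(-1/839) = -1/13*14*(-1/839) = -14/13*(-1/839) = 14/10907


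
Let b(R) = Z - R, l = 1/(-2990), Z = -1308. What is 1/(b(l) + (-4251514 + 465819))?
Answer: -2990/11323138969 ≈ -2.6406e-7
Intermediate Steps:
l = -1/2990 ≈ -0.00033445
b(R) = -1308 - R
1/(b(l) + (-4251514 + 465819)) = 1/((-1308 - 1*(-1/2990)) + (-4251514 + 465819)) = 1/((-1308 + 1/2990) - 3785695) = 1/(-3910919/2990 - 3785695) = 1/(-11323138969/2990) = -2990/11323138969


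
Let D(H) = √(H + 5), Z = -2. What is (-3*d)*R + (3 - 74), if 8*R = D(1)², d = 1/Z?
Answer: -559/8 ≈ -69.875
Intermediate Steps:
D(H) = √(5 + H)
d = -½ (d = 1/(-2) = -½ ≈ -0.50000)
R = ¾ (R = (√(5 + 1))²/8 = (√6)²/8 = (⅛)*6 = ¾ ≈ 0.75000)
(-3*d)*R + (3 - 74) = -3*(-½)*(¾) + (3 - 74) = (3/2)*(¾) - 71 = 9/8 - 71 = -559/8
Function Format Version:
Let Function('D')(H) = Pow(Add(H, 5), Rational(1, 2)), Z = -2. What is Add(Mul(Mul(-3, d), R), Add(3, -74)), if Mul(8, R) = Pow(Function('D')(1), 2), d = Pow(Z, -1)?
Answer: Rational(-559, 8) ≈ -69.875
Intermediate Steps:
Function('D')(H) = Pow(Add(5, H), Rational(1, 2))
d = Rational(-1, 2) (d = Pow(-2, -1) = Rational(-1, 2) ≈ -0.50000)
R = Rational(3, 4) (R = Mul(Rational(1, 8), Pow(Pow(Add(5, 1), Rational(1, 2)), 2)) = Mul(Rational(1, 8), Pow(Pow(6, Rational(1, 2)), 2)) = Mul(Rational(1, 8), 6) = Rational(3, 4) ≈ 0.75000)
Add(Mul(Mul(-3, d), R), Add(3, -74)) = Add(Mul(Mul(-3, Rational(-1, 2)), Rational(3, 4)), Add(3, -74)) = Add(Mul(Rational(3, 2), Rational(3, 4)), -71) = Add(Rational(9, 8), -71) = Rational(-559, 8)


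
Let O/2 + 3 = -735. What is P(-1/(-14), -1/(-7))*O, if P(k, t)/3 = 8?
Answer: -35424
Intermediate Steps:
O = -1476 (O = -6 + 2*(-735) = -6 - 1470 = -1476)
P(k, t) = 24 (P(k, t) = 3*8 = 24)
P(-1/(-14), -1/(-7))*O = 24*(-1476) = -35424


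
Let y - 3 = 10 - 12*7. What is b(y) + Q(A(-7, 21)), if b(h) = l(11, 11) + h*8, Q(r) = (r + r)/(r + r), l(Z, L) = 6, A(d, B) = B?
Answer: -561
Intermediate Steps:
Q(r) = 1 (Q(r) = (2*r)/((2*r)) = (2*r)*(1/(2*r)) = 1)
y = -71 (y = 3 + (10 - 12*7) = 3 + (10 - 84) = 3 - 74 = -71)
b(h) = 6 + 8*h (b(h) = 6 + h*8 = 6 + 8*h)
b(y) + Q(A(-7, 21)) = (6 + 8*(-71)) + 1 = (6 - 568) + 1 = -562 + 1 = -561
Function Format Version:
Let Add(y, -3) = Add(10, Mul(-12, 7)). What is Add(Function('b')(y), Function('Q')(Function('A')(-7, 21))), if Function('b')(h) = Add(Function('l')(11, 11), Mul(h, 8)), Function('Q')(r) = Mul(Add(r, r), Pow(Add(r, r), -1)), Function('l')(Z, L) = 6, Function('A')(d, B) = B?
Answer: -561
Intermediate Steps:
Function('Q')(r) = 1 (Function('Q')(r) = Mul(Mul(2, r), Pow(Mul(2, r), -1)) = Mul(Mul(2, r), Mul(Rational(1, 2), Pow(r, -1))) = 1)
y = -71 (y = Add(3, Add(10, Mul(-12, 7))) = Add(3, Add(10, -84)) = Add(3, -74) = -71)
Function('b')(h) = Add(6, Mul(8, h)) (Function('b')(h) = Add(6, Mul(h, 8)) = Add(6, Mul(8, h)))
Add(Function('b')(y), Function('Q')(Function('A')(-7, 21))) = Add(Add(6, Mul(8, -71)), 1) = Add(Add(6, -568), 1) = Add(-562, 1) = -561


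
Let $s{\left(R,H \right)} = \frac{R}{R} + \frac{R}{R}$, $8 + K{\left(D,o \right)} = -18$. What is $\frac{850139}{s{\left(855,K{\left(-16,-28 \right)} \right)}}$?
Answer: $\frac{850139}{2} \approx 4.2507 \cdot 10^{5}$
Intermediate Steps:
$K{\left(D,o \right)} = -26$ ($K{\left(D,o \right)} = -8 - 18 = -26$)
$s{\left(R,H \right)} = 2$ ($s{\left(R,H \right)} = 1 + 1 = 2$)
$\frac{850139}{s{\left(855,K{\left(-16,-28 \right)} \right)}} = \frac{850139}{2}$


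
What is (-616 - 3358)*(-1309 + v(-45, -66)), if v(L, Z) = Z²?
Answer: -12108778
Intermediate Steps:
(-616 - 3358)*(-1309 + v(-45, -66)) = (-616 - 3358)*(-1309 + (-66)²) = -3974*(-1309 + 4356) = -3974*3047 = -12108778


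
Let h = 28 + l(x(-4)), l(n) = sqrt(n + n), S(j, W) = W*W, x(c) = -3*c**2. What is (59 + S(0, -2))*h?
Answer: 1764 + 252*I*sqrt(6) ≈ 1764.0 + 617.27*I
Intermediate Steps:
S(j, W) = W**2
l(n) = sqrt(2)*sqrt(n) (l(n) = sqrt(2*n) = sqrt(2)*sqrt(n))
h = 28 + 4*I*sqrt(6) (h = 28 + sqrt(2)*sqrt(-3*(-4)**2) = 28 + sqrt(2)*sqrt(-3*16) = 28 + sqrt(2)*sqrt(-48) = 28 + sqrt(2)*(4*I*sqrt(3)) = 28 + 4*I*sqrt(6) ≈ 28.0 + 9.798*I)
(59 + S(0, -2))*h = (59 + (-2)**2)*(28 + 4*I*sqrt(6)) = (59 + 4)*(28 + 4*I*sqrt(6)) = 63*(28 + 4*I*sqrt(6)) = 1764 + 252*I*sqrt(6)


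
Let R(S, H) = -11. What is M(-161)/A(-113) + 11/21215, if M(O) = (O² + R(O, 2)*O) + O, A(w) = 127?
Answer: 584071562/2694305 ≈ 216.78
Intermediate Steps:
M(O) = O² - 10*O (M(O) = (O² - 11*O) + O = O² - 10*O)
M(-161)/A(-113) + 11/21215 = -161*(-10 - 161)/127 + 11/21215 = -161*(-171)*(1/127) + 11*(1/21215) = 27531*(1/127) + 11/21215 = 27531/127 + 11/21215 = 584071562/2694305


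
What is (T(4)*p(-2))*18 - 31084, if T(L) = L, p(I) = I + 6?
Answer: -30796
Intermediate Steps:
p(I) = 6 + I
(T(4)*p(-2))*18 - 31084 = (4*(6 - 2))*18 - 31084 = (4*4)*18 - 31084 = 16*18 - 31084 = 288 - 31084 = -30796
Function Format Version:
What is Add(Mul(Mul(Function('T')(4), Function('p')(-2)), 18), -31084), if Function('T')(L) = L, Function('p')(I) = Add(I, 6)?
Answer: -30796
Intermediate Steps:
Function('p')(I) = Add(6, I)
Add(Mul(Mul(Function('T')(4), Function('p')(-2)), 18), -31084) = Add(Mul(Mul(4, Add(6, -2)), 18), -31084) = Add(Mul(Mul(4, 4), 18), -31084) = Add(Mul(16, 18), -31084) = Add(288, -31084) = -30796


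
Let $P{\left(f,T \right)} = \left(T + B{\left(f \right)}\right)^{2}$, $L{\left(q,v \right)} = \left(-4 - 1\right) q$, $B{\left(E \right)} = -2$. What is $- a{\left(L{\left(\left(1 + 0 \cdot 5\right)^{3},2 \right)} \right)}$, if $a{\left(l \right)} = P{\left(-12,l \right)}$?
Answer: $-49$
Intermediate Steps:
$L{\left(q,v \right)} = - 5 q$
$P{\left(f,T \right)} = \left(-2 + T\right)^{2}$ ($P{\left(f,T \right)} = \left(T - 2\right)^{2} = \left(-2 + T\right)^{2}$)
$a{\left(l \right)} = \left(-2 + l\right)^{2}$
$- a{\left(L{\left(\left(1 + 0 \cdot 5\right)^{3},2 \right)} \right)} = - \left(-2 - 5 \left(1 + 0 \cdot 5\right)^{3}\right)^{2} = - \left(-2 - 5 \left(1 + 0\right)^{3}\right)^{2} = - \left(-2 - 5 \cdot 1^{3}\right)^{2} = - \left(-2 - 5\right)^{2} = - \left(-7\right)^{2} = \left(-1\right) 49 = -49$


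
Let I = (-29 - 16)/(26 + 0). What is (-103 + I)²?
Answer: 7414729/676 ≈ 10969.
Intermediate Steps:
I = -45/26 ≈ -1.7308
(-103 + I)² = (-103 - 45/26)² = (-2723/26)² = 7414729/676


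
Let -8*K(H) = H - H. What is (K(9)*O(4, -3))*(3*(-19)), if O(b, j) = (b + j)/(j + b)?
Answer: 0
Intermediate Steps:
K(H) = 0 (K(H) = -(H - H)/8 = -⅛*0 = 0)
O(b, j) = 1 (O(b, j) = (b + j)/(b + j) = 1)
(K(9)*O(4, -3))*(3*(-19)) = (0*1)*(3*(-19)) = 0*(-57) = 0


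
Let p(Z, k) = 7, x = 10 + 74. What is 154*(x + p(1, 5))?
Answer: 14014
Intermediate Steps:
x = 84
154*(x + p(1, 5)) = 154*(84 + 7) = 154*91 = 14014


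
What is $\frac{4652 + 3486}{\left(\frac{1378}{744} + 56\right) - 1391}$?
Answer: $- \frac{3027336}{495931} \approx -6.1043$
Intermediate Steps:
$\frac{4652 + 3486}{\left(\frac{1378}{744} + 56\right) - 1391} = \frac{8138}{\left(1378 \cdot \frac{1}{744} + 56\right) - 1391} = \frac{8138}{\left(\frac{689}{372} + 56\right) - 1391} = \frac{8138}{\frac{21521}{372} - 1391} = \frac{8138}{- \frac{495931}{372}} = 8138 \left(- \frac{372}{495931}\right) = - \frac{3027336}{495931}$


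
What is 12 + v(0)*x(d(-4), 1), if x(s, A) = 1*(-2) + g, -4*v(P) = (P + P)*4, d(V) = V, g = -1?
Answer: 12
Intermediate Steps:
v(P) = -2*P (v(P) = -(P + P)*4/4 = -2*P*4/4 = -2*P)
x(s, A) = -3 (x(s, A) = 1*(-2) - 1 = -2 - 1 = -3)
12 + v(0)*x(d(-4), 1) = 12 - 2*0*(-3) = 12 + 0*(-3) = 12 + 0 = 12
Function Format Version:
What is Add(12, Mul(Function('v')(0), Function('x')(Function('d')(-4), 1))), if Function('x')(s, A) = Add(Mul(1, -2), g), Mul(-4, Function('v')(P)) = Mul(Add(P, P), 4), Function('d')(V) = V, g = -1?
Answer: 12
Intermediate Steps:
Function('v')(P) = Mul(-2, P) (Function('v')(P) = Mul(Rational(-1, 4), Mul(Add(P, P), 4)) = Mul(Rational(-1, 4), Mul(Mul(2, P), 4)) = Mul(Rational(-1, 4), Mul(8, P)) = Mul(-2, P))
Function('x')(s, A) = -3 (Function('x')(s, A) = Add(Mul(1, -2), -1) = Add(-2, -1) = -3)
Add(12, Mul(Function('v')(0), Function('x')(Function('d')(-4), 1))) = Add(12, Mul(Mul(-2, 0), -3)) = Add(12, Mul(0, -3)) = Add(12, 0) = 12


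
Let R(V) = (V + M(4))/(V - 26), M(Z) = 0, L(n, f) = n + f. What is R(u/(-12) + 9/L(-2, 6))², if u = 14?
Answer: 1/529 ≈ 0.0018904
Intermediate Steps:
L(n, f) = f + n
R(V) = V/(-26 + V) (R(V) = (V + 0)/(V - 26) = V/(-26 + V))
R(u/(-12) + 9/L(-2, 6))² = ((14/(-12) + 9/(6 - 2))/(-26 + (14/(-12) + 9/(6 - 2))))² = ((14*(-1/12) + 9/4)/(-26 + (14*(-1/12) + 9/4)))² = ((-7/6 + 9*(¼))/(-26 + (-7/6 + 9*(¼))))² = ((-7/6 + 9/4)/(-26 + (-7/6 + 9/4)))² = (13/(12*(-26 + 13/12)))² = (13/(12*(-299/12)))² = ((13/12)*(-12/299))² = (-1/23)² = 1/529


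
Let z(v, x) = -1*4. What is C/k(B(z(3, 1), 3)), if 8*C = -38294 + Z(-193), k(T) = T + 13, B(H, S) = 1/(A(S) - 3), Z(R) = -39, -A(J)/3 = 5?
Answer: -344997/932 ≈ -370.17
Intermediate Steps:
A(J) = -15 (A(J) = -3*5 = -15)
z(v, x) = -4
B(H, S) = -1/18 (B(H, S) = 1/(-15 - 3) = 1/(-18) = -1/18)
k(T) = 13 + T
C = -38333/8 (C = (-38294 - 39)/8 = (⅛)*(-38333) = -38333/8 ≈ -4791.6)
C/k(B(z(3, 1), 3)) = -38333/(8*(13 - 1/18)) = -38333/(8*233/18) = -38333/8*18/233 = -344997/932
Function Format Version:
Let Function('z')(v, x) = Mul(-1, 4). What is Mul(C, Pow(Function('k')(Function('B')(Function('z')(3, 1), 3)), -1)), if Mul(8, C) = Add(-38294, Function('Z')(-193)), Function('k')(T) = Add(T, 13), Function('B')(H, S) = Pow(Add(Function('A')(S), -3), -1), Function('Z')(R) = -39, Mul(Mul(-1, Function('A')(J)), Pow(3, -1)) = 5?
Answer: Rational(-344997, 932) ≈ -370.17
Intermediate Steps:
Function('A')(J) = -15 (Function('A')(J) = Mul(-3, 5) = -15)
Function('z')(v, x) = -4
Function('B')(H, S) = Rational(-1, 18) (Function('B')(H, S) = Pow(Add(-15, -3), -1) = Pow(-18, -1) = Rational(-1, 18))
Function('k')(T) = Add(13, T)
C = Rational(-38333, 8) (C = Mul(Rational(1, 8), Add(-38294, -39)) = Mul(Rational(1, 8), -38333) = Rational(-38333, 8) ≈ -4791.6)
Mul(C, Pow(Function('k')(Function('B')(Function('z')(3, 1), 3)), -1)) = Mul(Rational(-38333, 8), Pow(Add(13, Rational(-1, 18)), -1)) = Mul(Rational(-38333, 8), Pow(Rational(233, 18), -1)) = Mul(Rational(-38333, 8), Rational(18, 233)) = Rational(-344997, 932)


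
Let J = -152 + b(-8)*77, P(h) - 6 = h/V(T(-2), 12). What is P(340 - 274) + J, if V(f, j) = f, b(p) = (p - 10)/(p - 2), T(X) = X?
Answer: -202/5 ≈ -40.400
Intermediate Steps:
b(p) = (-10 + p)/(-2 + p)
P(h) = 6 - h/2 (P(h) = 6 + h/(-2) = 6 + h*(-½) = 6 - h/2)
J = -67/5 (J = -152 + ((-10 - 8)/(-2 - 8))*77 = -152 + (-18/(-10))*77 = -152 - ⅒*(-18)*77 = -152 + (9/5)*77 = -152 + 693/5 = -67/5 ≈ -13.400)
P(340 - 274) + J = (6 - (340 - 274)/2) - 67/5 = (6 - ½*66) - 67/5 = (6 - 33) - 67/5 = -27 - 67/5 = -202/5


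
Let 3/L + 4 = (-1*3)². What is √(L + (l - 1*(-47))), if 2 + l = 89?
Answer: √3365/5 ≈ 11.602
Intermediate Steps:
l = 87 (l = -2 + 89 = 87)
L = ⅗ (L = 3/(-4 + (-1*3)²) = 3/(-4 + (-3)²) = 3/(-4 + 9) = 3/5 = 3*(⅕) = ⅗ ≈ 0.60000)
√(L + (l - 1*(-47))) = √(⅗ + (87 - 1*(-47))) = √(⅗ + (87 + 47)) = √(⅗ + 134) = √(673/5) = √3365/5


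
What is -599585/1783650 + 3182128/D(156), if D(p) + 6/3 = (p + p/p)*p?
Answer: 113222375411/873631770 ≈ 129.60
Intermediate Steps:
D(p) = -2 + p*(1 + p) (D(p) = -2 + (p + p/p)*p = -2 + (p + 1)*p = -2 + (1 + p)*p = -2 + p*(1 + p))
-599585/1783650 + 3182128/D(156) = -599585/1783650 + 3182128/(-2 + 156 + 156²) = -599585*1/1783650 + 3182128/(-2 + 156 + 24336) = -119917/356730 + 3182128/24490 = -119917/356730 + 3182128*(1/24490) = -119917/356730 + 1591064/12245 = 113222375411/873631770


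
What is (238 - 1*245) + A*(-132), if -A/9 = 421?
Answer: 500141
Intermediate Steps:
A = -3789 (A = -9*421 = -3789)
(238 - 1*245) + A*(-132) = (238 - 1*245) - 3789*(-132) = (238 - 245) + 500148 = -7 + 500148 = 500141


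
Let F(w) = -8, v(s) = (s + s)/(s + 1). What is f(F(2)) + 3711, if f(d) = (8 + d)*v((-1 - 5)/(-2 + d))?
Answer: 3711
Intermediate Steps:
v(s) = 2*s/(1 + s) (v(s) = (2*s)/(1 + s) = 2*s/(1 + s))
f(d) = -12*(8 + d)/((1 - 6/(-2 + d))*(-2 + d)) (f(d) = (8 + d)*(2*((-1 - 5)/(-2 + d))/(1 + (-1 - 5)/(-2 + d))) = (8 + d)*(2*(-6/(-2 + d))/(1 - 6/(-2 + d))) = (8 + d)*(-12/((1 - 6/(-2 + d))*(-2 + d))) = -12*(8 + d)/((1 - 6/(-2 + d))*(-2 + d)))
f(F(2)) + 3711 = 12*(-8 - 1*(-8))/(-8 - 8) + 3711 = 12*(-8 + 8)/(-16) + 3711 = 12*(-1/16)*0 + 3711 = 0 + 3711 = 3711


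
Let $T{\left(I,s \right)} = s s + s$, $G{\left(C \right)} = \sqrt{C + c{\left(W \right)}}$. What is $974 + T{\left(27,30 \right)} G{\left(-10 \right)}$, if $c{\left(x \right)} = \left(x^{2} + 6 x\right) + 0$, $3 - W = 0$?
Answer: $974 + 930 \sqrt{17} \approx 4808.5$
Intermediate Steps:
$W = 3$ ($W = 3 - 0 = 3 + 0 = 3$)
$c{\left(x \right)} = x^{2} + 6 x$
$G{\left(C \right)} = \sqrt{27 + C}$ ($G{\left(C \right)} = \sqrt{C + 3 \left(6 + 3\right)} = \sqrt{C + 3 \cdot 9} = \sqrt{C + 27} = \sqrt{27 + C}$)
$T{\left(I,s \right)} = s + s^{2}$ ($T{\left(I,s \right)} = s^{2} + s = s + s^{2}$)
$974 + T{\left(27,30 \right)} G{\left(-10 \right)} = 974 + 30 \left(1 + 30\right) \sqrt{27 - 10} = 974 + 30 \cdot 31 \sqrt{17} = 974 + 930 \sqrt{17}$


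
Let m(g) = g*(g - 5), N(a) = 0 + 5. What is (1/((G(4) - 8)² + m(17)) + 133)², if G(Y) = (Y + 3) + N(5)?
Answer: 856206121/48400 ≈ 17690.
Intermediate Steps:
N(a) = 5
G(Y) = 8 + Y (G(Y) = (Y + 3) + 5 = (3 + Y) + 5 = 8 + Y)
m(g) = g*(-5 + g)
(1/((G(4) - 8)² + m(17)) + 133)² = (1/(((8 + 4) - 8)² + 17*(-5 + 17)) + 133)² = (1/((12 - 8)² + 17*12) + 133)² = (1/(4² + 204) + 133)² = (1/(16 + 204) + 133)² = (1/220 + 133)² = (29261/220)² = 856206121/48400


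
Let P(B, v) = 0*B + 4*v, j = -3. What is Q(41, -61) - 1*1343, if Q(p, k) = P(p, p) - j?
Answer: -1176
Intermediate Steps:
P(B, v) = 4*v (P(B, v) = 0 + 4*v = 4*v)
Q(p, k) = 3 + 4*p (Q(p, k) = 4*p - 1*(-3) = 4*p + 3 = 3 + 4*p)
Q(41, -61) - 1*1343 = (3 + 4*41) - 1*1343 = (3 + 164) - 1343 = 167 - 1343 = -1176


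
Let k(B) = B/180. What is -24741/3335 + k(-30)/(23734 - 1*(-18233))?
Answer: -6229836617/839759670 ≈ -7.4186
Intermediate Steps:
k(B) = B/180 (k(B) = B*(1/180) = B/180)
-24741/3335 + k(-30)/(23734 - 1*(-18233)) = -24741/3335 + ((1/180)*(-30))/(23734 - 1*(-18233)) = -24741*1/3335 - 1/(6*(23734 + 18233)) = -24741/3335 - ⅙/41967 = -24741/3335 - ⅙*1/41967 = -24741/3335 - 1/251802 = -6229836617/839759670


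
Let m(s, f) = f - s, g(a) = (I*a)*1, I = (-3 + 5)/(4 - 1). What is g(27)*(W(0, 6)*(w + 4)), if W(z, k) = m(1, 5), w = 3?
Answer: 504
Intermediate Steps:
I = ⅔ (I = 2/3 = 2*(⅓) = ⅔ ≈ 0.66667)
g(a) = 2*a/3 (g(a) = (2*a/3)*1 = 2*a/3)
W(z, k) = 4 (W(z, k) = 5 - 1*1 = 5 - 1 = 4)
g(27)*(W(0, 6)*(w + 4)) = ((⅔)*27)*(4*(3 + 4)) = 18*(4*7) = 18*28 = 504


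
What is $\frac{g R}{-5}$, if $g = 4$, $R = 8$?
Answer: $- \frac{32}{5} \approx -6.4$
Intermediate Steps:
$\frac{g R}{-5} = \frac{4 \cdot 8}{-5} = 32 \left(- \frac{1}{5}\right) = - \frac{32}{5}$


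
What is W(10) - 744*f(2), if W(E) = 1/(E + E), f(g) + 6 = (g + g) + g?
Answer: 1/20 ≈ 0.050000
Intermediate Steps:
f(g) = -6 + 3*g (f(g) = -6 + ((g + g) + g) = -6 + (2*g + g) = -6 + 3*g)
W(E) = 1/(2*E)
W(10) - 744*f(2) = (½)/10 - 744*(-6 + 3*2) = (½)*(⅒) - 744*(-6 + 6) = 1/20 - 744*0 = 1/20 + 0 = 1/20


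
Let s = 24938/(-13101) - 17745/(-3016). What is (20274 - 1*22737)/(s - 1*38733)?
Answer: 7486121016/117714222407 ≈ 0.063596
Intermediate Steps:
s = 12097249/3039432 (s = 24938*(-1/13101) - 17745*(-1/3016) = -24938/13101 + 1365/232 = 12097249/3039432 ≈ 3.9801)
(20274 - 1*22737)/(s - 1*38733) = (20274 - 1*22737)/(12097249/3039432 - 1*38733) = (20274 - 22737)/(12097249/3039432 - 38733) = -2463/(-117714222407/3039432) = -2463*(-3039432/117714222407) = 7486121016/117714222407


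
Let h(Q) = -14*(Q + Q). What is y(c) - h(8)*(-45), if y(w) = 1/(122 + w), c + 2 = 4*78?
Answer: -4354559/432 ≈ -10080.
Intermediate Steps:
c = 310 (c = -2 + 4*78 = -2 + 312 = 310)
h(Q) = -28*Q
y(c) - h(8)*(-45) = 1/(122 + 310) - (-28*8)*(-45) = 1/432 - (-224)*(-45) = 1/432 - 1*10080 = 1/432 - 10080 = -4354559/432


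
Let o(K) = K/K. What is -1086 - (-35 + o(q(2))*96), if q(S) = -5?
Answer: -1147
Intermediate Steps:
o(K) = 1
-1086 - (-35 + o(q(2))*96) = -1086 - (-35 + 1*96) = -1086 - (-35 + 96) = -1086 - 1*61 = -1086 - 61 = -1147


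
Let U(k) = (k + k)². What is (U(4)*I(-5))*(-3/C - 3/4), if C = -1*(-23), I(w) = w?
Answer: 6480/23 ≈ 281.74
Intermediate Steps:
C = 23
U(k) = 4*k² (U(k) = (2*k)² = 4*k²)
(U(4)*I(-5))*(-3/C - 3/4) = ((4*4²)*(-5))*(-3/23 - 3/4) = ((4*16)*(-5))*(-3*1/23 - 3*¼) = (64*(-5))*(-3/23 - ¾) = -320*(-81/92) = 6480/23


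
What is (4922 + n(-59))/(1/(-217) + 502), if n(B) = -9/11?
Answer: 11746861/1198263 ≈ 9.8032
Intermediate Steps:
n(B) = -9/11 (n(B) = -9*1/11 = -9/11)
(4922 + n(-59))/(1/(-217) + 502) = (4922 - 9/11)/(1/(-217) + 502) = 54133/(11*(-1/217 + 502)) = 54133/(11*(108933/217)) = (54133/11)*(217/108933) = 11746861/1198263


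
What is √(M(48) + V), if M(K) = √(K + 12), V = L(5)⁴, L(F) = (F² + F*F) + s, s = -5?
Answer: √(4100625 + 2*√15) ≈ 2025.0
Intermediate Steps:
L(F) = -5 + 2*F² (L(F) = (F² + F*F) - 5 = (F² + F²) - 5 = 2*F² - 5 = -5 + 2*F²)
V = 4100625 (V = (-5 + 2*5²)⁴ = (-5 + 2*25)⁴ = (-5 + 50)⁴ = 45⁴ = 4100625)
M(K) = √(12 + K)
√(M(48) + V) = √(√(12 + 48) + 4100625) = √(√60 + 4100625) = √(2*√15 + 4100625) = √(4100625 + 2*√15)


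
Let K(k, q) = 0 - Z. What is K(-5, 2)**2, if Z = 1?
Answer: 1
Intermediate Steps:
K(k, q) = -1 (K(k, q) = 0 - 1*1 = 0 - 1 = -1)
K(-5, 2)**2 = (-1)**2 = 1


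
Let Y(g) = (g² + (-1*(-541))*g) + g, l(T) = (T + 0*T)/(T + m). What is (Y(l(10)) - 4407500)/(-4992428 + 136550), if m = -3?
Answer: 107964730/118969011 ≈ 0.90750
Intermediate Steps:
l(T) = T/(-3 + T) (l(T) = (T + 0*T)/(T - 3) = (T + 0)/(-3 + T) = T/(-3 + T))
Y(g) = g² + 542*g (Y(g) = (g² + 541*g) + g = g² + 542*g)
(Y(l(10)) - 4407500)/(-4992428 + 136550) = ((10/(-3 + 10))*(542 + 10/(-3 + 10)) - 4407500)/(-4992428 + 136550) = ((10/7)*(542 + 10/7) - 4407500)/(-4855878) = ((10*(⅐))*(542 + 10*(⅐)) - 4407500)*(-1/4855878) = (10*(542 + 10/7)/7 - 4407500)*(-1/4855878) = ((10/7)*(3804/7) - 4407500)*(-1/4855878) = (38040/49 - 4407500)*(-1/4855878) = -215929460/49*(-1/4855878) = 107964730/118969011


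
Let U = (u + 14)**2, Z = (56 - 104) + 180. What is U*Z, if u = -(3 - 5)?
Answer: 33792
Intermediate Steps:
u = 2 (u = -1*(-2) = 2)
Z = 132 (Z = -48 + 180 = 132)
U = 256 (U = (2 + 14)**2 = 16**2 = 256)
U*Z = 256*132 = 33792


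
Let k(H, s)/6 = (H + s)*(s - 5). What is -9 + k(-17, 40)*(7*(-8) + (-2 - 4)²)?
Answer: -96609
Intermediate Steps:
k(H, s) = 6*(-5 + s)*(H + s) (k(H, s) = 6*((H + s)*(s - 5)) = 6*((H + s)*(-5 + s)) = 6*((-5 + s)*(H + s)) = 6*(-5 + s)*(H + s))
-9 + k(-17, 40)*(7*(-8) + (-2 - 4)²) = -9 + (-30*(-17) - 30*40 + 6*40² + 6*(-17)*40)*(7*(-8) + (-2 - 4)²) = -9 + (510 - 1200 + 6*1600 - 4080)*(-56 + (-6)²) = -9 + (510 - 1200 + 9600 - 4080)*(-56 + 36) = -9 + 4830*(-20) = -9 - 96600 = -96609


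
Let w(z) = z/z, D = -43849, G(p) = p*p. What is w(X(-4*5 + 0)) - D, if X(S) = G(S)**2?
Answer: 43850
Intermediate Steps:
G(p) = p**2
X(S) = S**4 (X(S) = (S**2)**2 = S**4)
w(z) = 1
w(X(-4*5 + 0)) - D = 1 - 1*(-43849) = 1 + 43849 = 43850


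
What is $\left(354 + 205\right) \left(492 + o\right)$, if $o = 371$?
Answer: $482417$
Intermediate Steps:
$\left(354 + 205\right) \left(492 + o\right) = \left(354 + 205\right) \left(492 + 371\right) = 559 \cdot 863 = 482417$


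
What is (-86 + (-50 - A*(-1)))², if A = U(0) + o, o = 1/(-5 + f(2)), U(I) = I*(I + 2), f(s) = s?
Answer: 167281/9 ≈ 18587.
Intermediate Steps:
U(I) = I*(2 + I)
o = -⅓ (o = 1/(-5 + 2) = 1/(-3) = -⅓ ≈ -0.33333)
A = -⅓ (A = 0*(2 + 0) - ⅓ = 0*2 - ⅓ = 0 - ⅓ = -⅓ ≈ -0.33333)
(-86 + (-50 - A*(-1)))² = (-86 + (-50 - (-1)*(-1)/3))² = (-86 + (-50 - 1*⅓))² = (-86 + (-50 - ⅓))² = (-86 - 151/3)² = (-409/3)² = 167281/9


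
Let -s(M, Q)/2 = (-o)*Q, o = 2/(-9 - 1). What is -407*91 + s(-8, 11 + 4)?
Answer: -37043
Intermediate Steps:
o = -1/5 (o = 2/(-10) = 2*(-1/10) = -1/5 ≈ -0.20000)
s(M, Q) = -2*Q/5 (s(M, Q) = -2*(-1*(-1/5))*Q = -2*Q/5)
-407*91 + s(-8, 11 + 4) = -407*91 - 2*(11 + 4)/5 = -37037 - 2/5*15 = -37037 - 6 = -37043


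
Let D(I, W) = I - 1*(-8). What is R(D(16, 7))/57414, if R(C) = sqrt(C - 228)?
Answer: I*sqrt(51)/28707 ≈ 0.00024877*I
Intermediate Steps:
D(I, W) = 8 + I (D(I, W) = I + 8 = 8 + I)
R(C) = sqrt(-228 + C)
R(D(16, 7))/57414 = sqrt(-228 + (8 + 16))/57414 = sqrt(-228 + 24)*(1/57414) = sqrt(-204)*(1/57414) = (2*I*sqrt(51))*(1/57414) = I*sqrt(51)/28707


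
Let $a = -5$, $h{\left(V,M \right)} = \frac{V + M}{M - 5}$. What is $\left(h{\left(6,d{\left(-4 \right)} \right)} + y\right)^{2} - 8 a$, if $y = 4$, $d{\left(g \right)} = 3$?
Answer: $\frac{161}{4} \approx 40.25$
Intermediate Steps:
$h{\left(V,M \right)} = \frac{M + V}{-5 + M}$
$\left(h{\left(6,d{\left(-4 \right)} \right)} + y\right)^{2} - 8 a = \left(\frac{3 + 6}{-5 + 3} + 4\right)^{2} - -40 = \left(\frac{1}{-2} \cdot 9 + 4\right)^{2} + 40 = \left(\left(- \frac{1}{2}\right) 9 + 4\right)^{2} + 40 = \left(- \frac{9}{2} + 4\right)^{2} + 40 = \left(- \frac{1}{2}\right)^{2} + 40 = \frac{1}{4} + 40 = \frac{161}{4}$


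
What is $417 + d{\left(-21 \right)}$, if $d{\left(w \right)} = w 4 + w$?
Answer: $312$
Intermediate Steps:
$d{\left(w \right)} = 5 w$ ($d{\left(w \right)} = 4 w + w = 5 w$)
$417 + d{\left(-21 \right)} = 417 + 5 \left(-21\right) = 417 - 105 = 312$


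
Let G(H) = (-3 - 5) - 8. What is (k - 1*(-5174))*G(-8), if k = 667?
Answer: -93456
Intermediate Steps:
G(H) = -16 (G(H) = -8 - 8 = -16)
(k - 1*(-5174))*G(-8) = (667 - 1*(-5174))*(-16) = (667 + 5174)*(-16) = 5841*(-16) = -93456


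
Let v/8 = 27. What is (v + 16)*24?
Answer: 5568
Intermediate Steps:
v = 216 (v = 8*27 = 216)
(v + 16)*24 = (216 + 16)*24 = 232*24 = 5568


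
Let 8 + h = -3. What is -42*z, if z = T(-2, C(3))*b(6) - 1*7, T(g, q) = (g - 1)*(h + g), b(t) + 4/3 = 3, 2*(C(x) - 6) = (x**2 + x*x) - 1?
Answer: -2436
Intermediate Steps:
h = -11 (h = -8 - 3 = -11)
C(x) = 11/2 + x**2 (C(x) = 6 + ((x**2 + x*x) - 1)/2 = 6 + ((x**2 + x**2) - 1)/2 = 6 + (2*x**2 - 1)/2 = 6 + (-1 + 2*x**2)/2 = 6 + (-1/2 + x**2) = 11/2 + x**2)
b(t) = 5/3 (b(t) = -4/3 + 3 = 5/3)
T(g, q) = (-1 + g)*(-11 + g) (T(g, q) = (g - 1)*(-11 + g) = (-1 + g)*(-11 + g))
z = 58 (z = (11 + (-2)**2 - 12*(-2))*(5/3) - 1*7 = (11 + 4 + 24)*(5/3) - 7 = 39*(5/3) - 7 = 65 - 7 = 58)
-42*z = -42*58 = -2436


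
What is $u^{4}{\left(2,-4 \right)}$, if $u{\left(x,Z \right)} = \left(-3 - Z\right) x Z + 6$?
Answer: $16$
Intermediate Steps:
$u{\left(x,Z \right)} = 6 + Z x \left(-3 - Z\right)$ ($u{\left(x,Z \right)} = x \left(-3 - Z\right) Z + 6 = Z x \left(-3 - Z\right) + 6 = 6 + Z x \left(-3 - Z\right)$)
$u^{4}{\left(2,-4 \right)} = \left(6 - 2 \left(-4\right)^{2} - \left(-12\right) 2\right)^{4} = \left(6 - 2 \cdot 16 + 24\right)^{4} = \left(6 - 32 + 24\right)^{4} = \left(-2\right)^{4} = 16$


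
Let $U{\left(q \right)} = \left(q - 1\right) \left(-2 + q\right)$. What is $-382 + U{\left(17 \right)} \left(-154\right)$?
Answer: $-37342$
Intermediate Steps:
$U{\left(q \right)} = \left(-1 + q\right) \left(-2 + q\right)$
$-382 + U{\left(17 \right)} \left(-154\right) = -382 + \left(2 + 17^{2} - 51\right) \left(-154\right) = -382 + \left(2 + 289 - 51\right) \left(-154\right) = -382 + 240 \left(-154\right) = -382 - 36960 = -37342$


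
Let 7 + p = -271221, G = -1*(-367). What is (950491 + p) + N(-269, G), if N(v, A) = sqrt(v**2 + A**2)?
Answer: 679263 + 5*sqrt(8282) ≈ 6.7972e+5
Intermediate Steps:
G = 367
p = -271228 (p = -7 - 271221 = -271228)
N(v, A) = sqrt(A**2 + v**2)
(950491 + p) + N(-269, G) = (950491 - 271228) + sqrt(367**2 + (-269)**2) = 679263 + sqrt(134689 + 72361) = 679263 + sqrt(207050) = 679263 + 5*sqrt(8282)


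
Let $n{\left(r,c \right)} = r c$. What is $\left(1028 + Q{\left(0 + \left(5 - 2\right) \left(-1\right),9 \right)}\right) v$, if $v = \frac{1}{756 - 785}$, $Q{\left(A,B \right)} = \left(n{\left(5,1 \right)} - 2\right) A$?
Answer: $- \frac{1019}{29} \approx -35.138$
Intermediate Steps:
$n{\left(r,c \right)} = c r$
$Q{\left(A,B \right)} = 3 A$ ($Q{\left(A,B \right)} = \left(1 \cdot 5 - 2\right) A = \left(5 - 2\right) A = 3 A$)
$v = - \frac{1}{29}$ ($v = \frac{1}{-29} = - \frac{1}{29} \approx -0.034483$)
$\left(1028 + Q{\left(0 + \left(5 - 2\right) \left(-1\right),9 \right)}\right) v = \left(1028 + 3 \left(0 + \left(5 - 2\right) \left(-1\right)\right)\right) \left(- \frac{1}{29}\right) = \left(1028 + 3 \left(0 + 3 \left(-1\right)\right)\right) \left(- \frac{1}{29}\right) = \left(1028 + 3 \left(0 - 3\right)\right) \left(- \frac{1}{29}\right) = \left(1028 + 3 \left(-3\right)\right) \left(- \frac{1}{29}\right) = \left(1028 - 9\right) \left(- \frac{1}{29}\right) = 1019 \left(- \frac{1}{29}\right) = - \frac{1019}{29}$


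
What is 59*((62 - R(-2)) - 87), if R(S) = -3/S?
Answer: -3127/2 ≈ -1563.5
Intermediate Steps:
59*((62 - R(-2)) - 87) = 59*((62 - (-3)/(-2)) - 87) = 59*((62 - (-3)*(-1)/2) - 87) = 59*((62 - 1*3/2) - 87) = 59*((62 - 3/2) - 87) = 59*(121/2 - 87) = 59*(-53/2) = -3127/2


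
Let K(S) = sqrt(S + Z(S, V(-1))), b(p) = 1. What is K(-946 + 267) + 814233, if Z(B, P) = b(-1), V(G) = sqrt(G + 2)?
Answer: 814233 + I*sqrt(678) ≈ 8.1423e+5 + 26.038*I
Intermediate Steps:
V(G) = sqrt(2 + G)
Z(B, P) = 1
K(S) = sqrt(1 + S) (K(S) = sqrt(S + 1) = sqrt(1 + S))
K(-946 + 267) + 814233 = sqrt(1 + (-946 + 267)) + 814233 = sqrt(1 - 679) + 814233 = sqrt(-678) + 814233 = I*sqrt(678) + 814233 = 814233 + I*sqrt(678)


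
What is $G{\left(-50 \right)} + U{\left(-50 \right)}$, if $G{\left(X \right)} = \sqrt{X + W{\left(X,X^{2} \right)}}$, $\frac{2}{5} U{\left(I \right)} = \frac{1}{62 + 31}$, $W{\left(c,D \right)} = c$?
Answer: $\frac{5}{186} + 10 i \approx 0.026882 + 10.0 i$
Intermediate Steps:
$U{\left(I \right)} = \frac{5}{186}$ ($U{\left(I \right)} = \frac{5}{2 \left(62 + 31\right)} = \frac{5}{2 \cdot 93} = \frac{5}{2} \cdot \frac{1}{93} = \frac{5}{186}$)
$G{\left(X \right)} = \sqrt{2} \sqrt{X}$ ($G{\left(X \right)} = \sqrt{X + X} = \sqrt{2 X} = \sqrt{2} \sqrt{X}$)
$G{\left(-50 \right)} + U{\left(-50 \right)} = \sqrt{2} \sqrt{-50} + \frac{5}{186} = \sqrt{2} \cdot 5 i \sqrt{2} + \frac{5}{186} = 10 i + \frac{5}{186} = \frac{5}{186} + 10 i$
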